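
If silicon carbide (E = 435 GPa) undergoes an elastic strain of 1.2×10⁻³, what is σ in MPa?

σ = E·ε = 435000 MPa × 1.2×10⁻³ = 522 MPa.

522 MPa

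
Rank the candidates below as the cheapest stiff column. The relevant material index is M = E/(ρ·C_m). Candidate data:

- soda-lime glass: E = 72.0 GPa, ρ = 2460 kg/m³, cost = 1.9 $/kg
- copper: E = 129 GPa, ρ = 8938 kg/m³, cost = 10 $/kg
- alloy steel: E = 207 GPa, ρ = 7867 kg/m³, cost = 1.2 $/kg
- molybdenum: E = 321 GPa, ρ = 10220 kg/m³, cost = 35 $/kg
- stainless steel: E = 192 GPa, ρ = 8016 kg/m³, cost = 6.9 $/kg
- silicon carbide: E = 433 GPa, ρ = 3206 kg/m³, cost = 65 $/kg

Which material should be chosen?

alloy steel

Computing M directly (units already consistent):
  alloy steel: M = 21.9 MN·m per $
  soda-lime glass: M = 15.4 MN·m per $
  stainless steel: M = 3.47 MN·m per $
  silicon carbide: M = 2.08 MN·m per $
  copper: M = 1.44 MN·m per $
  molybdenum: M = 0.897 MN·m per $
Alloy steel ranks first.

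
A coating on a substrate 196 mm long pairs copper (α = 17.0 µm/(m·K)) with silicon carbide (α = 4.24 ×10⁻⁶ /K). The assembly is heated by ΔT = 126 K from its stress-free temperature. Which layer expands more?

α(copper) = 17.0×10⁻⁶/K vs α(silicon carbide) = 4.24×10⁻⁶/K.
Higher α expands more for the same ΔT: copper.

copper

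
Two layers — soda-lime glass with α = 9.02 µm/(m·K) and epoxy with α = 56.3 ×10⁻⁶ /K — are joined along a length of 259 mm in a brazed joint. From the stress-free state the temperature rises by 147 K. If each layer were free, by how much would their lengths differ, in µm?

1800 µm

Δα = |9.02 − 56.3|×10⁻⁶/K = 47.3×10⁻⁶/K.
ΔL_mismatch = Δα·L·ΔT = 47.3×10⁻⁶ × 259.0 mm × 147.0 K = 1800 µm.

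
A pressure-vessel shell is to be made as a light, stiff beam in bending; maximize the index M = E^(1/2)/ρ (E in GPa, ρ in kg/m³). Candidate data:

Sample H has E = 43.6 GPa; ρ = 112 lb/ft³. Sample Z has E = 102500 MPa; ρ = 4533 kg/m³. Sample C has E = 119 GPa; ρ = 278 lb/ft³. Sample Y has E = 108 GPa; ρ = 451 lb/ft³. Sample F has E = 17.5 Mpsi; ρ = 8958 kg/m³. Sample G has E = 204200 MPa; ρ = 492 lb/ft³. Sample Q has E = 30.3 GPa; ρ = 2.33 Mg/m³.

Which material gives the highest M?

After converting to SI:
  sample H: E = 43.60 GPa, ρ = 1794 kg/m³
  sample Z: E = 102.5 GPa, ρ = 4533 kg/m³
  sample C: E = 119.0 GPa, ρ = 4453 kg/m³
  sample Y: E = 108.0 GPa, ρ = 7224 kg/m³
  sample F: E = 120.7 GPa, ρ = 8958 kg/m³
  sample G: E = 204.2 GPa, ρ = 7881 kg/m³
  sample Q: E = 30.30 GPa, ρ = 2330 kg/m³
  sample H: M = 3.68×10⁻³
  sample C: M = 2.45×10⁻³
  sample Q: M = 2.36×10⁻³
  sample Z: M = 2.23×10⁻³
  sample G: M = 1.81×10⁻³
  sample Y: M = 1.44×10⁻³
  sample F: M = 1.23×10⁻³
Sample H has the largest M.

sample H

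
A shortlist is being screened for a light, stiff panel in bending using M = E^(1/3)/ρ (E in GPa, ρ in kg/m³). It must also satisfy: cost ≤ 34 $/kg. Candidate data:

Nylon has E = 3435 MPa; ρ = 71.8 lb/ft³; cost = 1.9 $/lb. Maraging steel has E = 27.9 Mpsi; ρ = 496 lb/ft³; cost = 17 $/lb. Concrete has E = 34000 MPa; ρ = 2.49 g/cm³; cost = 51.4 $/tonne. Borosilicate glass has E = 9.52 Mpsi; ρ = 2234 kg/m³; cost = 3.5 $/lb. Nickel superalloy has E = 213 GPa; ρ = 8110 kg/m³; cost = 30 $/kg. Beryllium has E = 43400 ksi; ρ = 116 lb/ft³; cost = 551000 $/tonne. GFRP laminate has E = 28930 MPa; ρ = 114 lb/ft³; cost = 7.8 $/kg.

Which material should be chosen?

borosilicate glass

Screen on constraints: cost ≤ 34 $/kg. Survivors: nylon, concrete, borosilicate glass, nickel superalloy, GFRP laminate.
Convert each candidate to consistent units, then evaluate M:
  nylon: E = 3.435 GPa, ρ = 1150 kg/m³
  concrete: E = 34.00 GPa, ρ = 2490 kg/m³
  borosilicate glass: E = 65.64 GPa, ρ = 2234 kg/m³
  nickel superalloy: E = 213.0 GPa, ρ = 8110 kg/m³
  GFRP laminate: E = 28.93 GPa, ρ = 1826 kg/m³
  borosilicate glass: M = 1.81×10⁻³
  GFRP laminate: M = 1.68×10⁻³
  nylon: M = 1.31×10⁻³
  concrete: M = 1.30×10⁻³
  nickel superalloy: M = 0.736×10⁻³
The maximum is for borosilicate glass.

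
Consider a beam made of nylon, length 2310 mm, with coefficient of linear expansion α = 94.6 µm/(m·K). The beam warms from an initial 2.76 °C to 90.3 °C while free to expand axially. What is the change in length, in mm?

ΔT = 90.3 − 2.76 = 87.54 K.
ΔL = α·L₀·ΔT = 94.6×10⁻⁶ × 2310 mm × 87.54 K = 19.1 mm.

19.1 mm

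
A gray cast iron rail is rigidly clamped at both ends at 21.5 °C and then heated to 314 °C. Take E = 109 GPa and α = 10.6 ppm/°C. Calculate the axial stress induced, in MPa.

338 MPa

ΔT = 292.5 K. Constrained thermal stress σ = E·α·ΔT = 109.0×10³ MPa × 10.6×10⁻⁶ × 292.5 = 338 MPa (compressive).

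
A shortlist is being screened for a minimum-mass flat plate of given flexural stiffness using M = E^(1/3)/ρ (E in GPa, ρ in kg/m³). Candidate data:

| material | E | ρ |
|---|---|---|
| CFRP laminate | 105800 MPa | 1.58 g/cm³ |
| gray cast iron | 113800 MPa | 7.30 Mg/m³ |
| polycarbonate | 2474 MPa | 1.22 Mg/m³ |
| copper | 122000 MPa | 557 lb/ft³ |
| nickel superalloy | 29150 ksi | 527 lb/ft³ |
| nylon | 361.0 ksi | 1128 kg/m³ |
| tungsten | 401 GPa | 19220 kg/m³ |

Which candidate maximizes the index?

Putting every candidate on a common basis:
  CFRP laminate: E = 105.8 GPa, ρ = 1580 kg/m³
  gray cast iron: E = 113.8 GPa, ρ = 7300 kg/m³
  polycarbonate: E = 2.474 GPa, ρ = 1220 kg/m³
  copper: E = 122.0 GPa, ρ = 8922 kg/m³
  nickel superalloy: E = 201.0 GPa, ρ = 8442 kg/m³
  nylon: E = 2.489 GPa, ρ = 1128 kg/m³
  tungsten: E = 401.0 GPa, ρ = 19220 kg/m³
  CFRP laminate: M = 2.99×10⁻³
  nylon: M = 1.20×10⁻³
  polycarbonate: M = 1.11×10⁻³
  nickel superalloy: M = 0.694×10⁻³
  gray cast iron: M = 0.664×10⁻³
  copper: M = 0.556×10⁻³
  tungsten: M = 0.384×10⁻³
Highest index: CFRP laminate.

CFRP laminate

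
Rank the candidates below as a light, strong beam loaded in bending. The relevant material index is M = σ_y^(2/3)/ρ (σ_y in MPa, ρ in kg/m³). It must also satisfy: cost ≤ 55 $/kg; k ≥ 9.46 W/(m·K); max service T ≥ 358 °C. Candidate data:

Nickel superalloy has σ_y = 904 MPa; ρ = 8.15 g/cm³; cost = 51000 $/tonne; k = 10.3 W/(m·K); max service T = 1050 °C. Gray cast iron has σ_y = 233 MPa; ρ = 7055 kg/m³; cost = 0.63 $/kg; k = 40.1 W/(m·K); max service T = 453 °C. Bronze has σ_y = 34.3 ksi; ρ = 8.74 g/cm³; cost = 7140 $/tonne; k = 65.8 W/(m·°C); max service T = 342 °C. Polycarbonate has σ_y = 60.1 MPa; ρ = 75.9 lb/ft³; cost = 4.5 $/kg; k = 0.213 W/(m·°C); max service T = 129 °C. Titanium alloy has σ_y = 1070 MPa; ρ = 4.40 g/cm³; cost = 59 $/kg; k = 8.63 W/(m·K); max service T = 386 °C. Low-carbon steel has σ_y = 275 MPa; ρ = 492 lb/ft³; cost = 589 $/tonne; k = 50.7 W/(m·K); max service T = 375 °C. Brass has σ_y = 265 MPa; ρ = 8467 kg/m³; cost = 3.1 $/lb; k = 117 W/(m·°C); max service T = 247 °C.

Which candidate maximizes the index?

Screen on constraints: cost ≤ 55 $/kg; k ≥ 9.46 W/(m·K); max service T ≥ 358 °C. Survivors: nickel superalloy, gray cast iron, low-carbon steel.
In SI units:
  nickel superalloy: σ_y = 904.0 MPa, ρ = 8150 kg/m³
  gray cast iron: σ_y = 233.0 MPa, ρ = 7055 kg/m³
  low-carbon steel: σ_y = 275.0 MPa, ρ = 7881 kg/m³
  nickel superalloy: M = 11.5×10⁻³
  gray cast iron: M = 5.37×10⁻³
  low-carbon steel: M = 5.37×10⁻³
Nickel superalloy ranks first.

nickel superalloy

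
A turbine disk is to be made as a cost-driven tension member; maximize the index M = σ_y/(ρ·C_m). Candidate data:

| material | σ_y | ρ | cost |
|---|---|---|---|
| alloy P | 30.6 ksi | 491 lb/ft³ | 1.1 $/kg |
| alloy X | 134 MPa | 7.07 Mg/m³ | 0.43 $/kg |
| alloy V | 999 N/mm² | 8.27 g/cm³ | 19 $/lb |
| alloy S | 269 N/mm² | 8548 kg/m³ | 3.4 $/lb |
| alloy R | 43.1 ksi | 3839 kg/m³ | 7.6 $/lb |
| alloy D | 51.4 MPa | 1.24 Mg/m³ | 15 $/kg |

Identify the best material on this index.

alloy X

Convert each candidate to consistent units, then evaluate M:
  alloy P: σ_y = 211.0 MPa, ρ = 7865 kg/m³, cost = 1.100 $/kg
  alloy X: σ_y = 134.0 MPa, ρ = 7070 kg/m³, cost = 0.4300 $/kg
  alloy V: σ_y = 999.0 MPa, ρ = 8270 kg/m³, cost = 41.89 $/kg
  alloy S: σ_y = 269.0 MPa, ρ = 8548 kg/m³, cost = 7.496 $/kg
  alloy R: σ_y = 297.2 MPa, ρ = 3839 kg/m³, cost = 16.75 $/kg
  alloy D: σ_y = 51.40 MPa, ρ = 1240 kg/m³, cost = 15.00 $/kg
  alloy X: M = 44.1 kN·m per $
  alloy P: M = 24.4 kN·m per $
  alloy R: M = 4.62 kN·m per $
  alloy S: M = 4.20 kN·m per $
  alloy V: M = 2.88 kN·m per $
  alloy D: M = 2.76 kN·m per $
The maximum is for alloy X.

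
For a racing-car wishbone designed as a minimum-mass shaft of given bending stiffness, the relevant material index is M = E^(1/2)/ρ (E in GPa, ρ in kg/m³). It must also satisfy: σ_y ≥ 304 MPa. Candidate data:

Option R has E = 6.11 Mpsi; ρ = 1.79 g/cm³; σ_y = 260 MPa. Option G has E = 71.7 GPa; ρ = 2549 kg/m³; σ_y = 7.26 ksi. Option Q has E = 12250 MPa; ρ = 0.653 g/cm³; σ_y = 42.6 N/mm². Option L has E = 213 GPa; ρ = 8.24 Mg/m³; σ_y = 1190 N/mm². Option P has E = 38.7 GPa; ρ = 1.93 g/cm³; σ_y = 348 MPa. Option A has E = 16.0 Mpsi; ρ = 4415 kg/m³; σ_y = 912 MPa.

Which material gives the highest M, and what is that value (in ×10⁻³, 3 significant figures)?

option P, M = 3.22×10⁻³

Screen on constraints: σ_y ≥ 304 MPa. Survivors: option L, option P, option A.
In SI units:
  option L: E = 213.0 GPa, ρ = 8240 kg/m³
  option P: E = 38.70 GPa, ρ = 1930 kg/m³
  option A: E = 110.3 GPa, ρ = 4415 kg/m³
  option P: M = 3.22×10⁻³
  option A: M = 2.38×10⁻³
  option L: M = 1.77×10⁻³
Highest index: option P.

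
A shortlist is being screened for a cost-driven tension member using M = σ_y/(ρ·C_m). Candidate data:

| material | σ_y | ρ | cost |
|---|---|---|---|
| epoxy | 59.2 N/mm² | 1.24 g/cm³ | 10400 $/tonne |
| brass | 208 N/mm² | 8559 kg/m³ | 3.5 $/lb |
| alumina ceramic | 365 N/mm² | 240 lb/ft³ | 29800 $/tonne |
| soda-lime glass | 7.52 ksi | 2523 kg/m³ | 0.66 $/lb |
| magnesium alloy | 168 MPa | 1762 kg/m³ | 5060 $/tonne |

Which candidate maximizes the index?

magnesium alloy

Normalizing units and computing the index:
  epoxy: σ_y = 59.20 MPa, ρ = 1240 kg/m³, cost = 10.40 $/kg
  brass: σ_y = 208.0 MPa, ρ = 8559 kg/m³, cost = 7.716 $/kg
  alumina ceramic: σ_y = 365.0 MPa, ρ = 3844 kg/m³, cost = 29.80 $/kg
  soda-lime glass: σ_y = 51.85 MPa, ρ = 2523 kg/m³, cost = 1.455 $/kg
  magnesium alloy: σ_y = 168.0 MPa, ρ = 1762 kg/m³, cost = 5.060 $/kg
  magnesium alloy: M = 18.8 kN·m per $
  soda-lime glass: M = 14.1 kN·m per $
  epoxy: M = 4.59 kN·m per $
  alumina ceramic: M = 3.19 kN·m per $
  brass: M = 3.15 kN·m per $
Magnesium alloy has the largest M.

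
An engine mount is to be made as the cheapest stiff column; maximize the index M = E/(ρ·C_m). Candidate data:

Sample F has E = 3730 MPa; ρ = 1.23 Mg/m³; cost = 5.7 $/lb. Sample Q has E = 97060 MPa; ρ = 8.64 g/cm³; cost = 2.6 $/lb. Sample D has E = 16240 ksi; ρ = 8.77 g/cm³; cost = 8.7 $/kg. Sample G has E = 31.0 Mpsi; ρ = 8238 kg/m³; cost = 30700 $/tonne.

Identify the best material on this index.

Putting every candidate on a common basis:
  sample F: E = 3.730 GPa, ρ = 1230 kg/m³, cost = 12.57 $/kg
  sample Q: E = 97.06 GPa, ρ = 8640 kg/m³, cost = 5.732 $/kg
  sample D: E = 112.0 GPa, ρ = 8770 kg/m³, cost = 8.700 $/kg
  sample G: E = 213.7 GPa, ρ = 8238 kg/m³, cost = 30.70 $/kg
  sample Q: M = 1.96 MN·m per $
  sample D: M = 1.47 MN·m per $
  sample G: M = 0.845 MN·m per $
  sample F: M = 0.241 MN·m per $
Highest index: sample Q.

sample Q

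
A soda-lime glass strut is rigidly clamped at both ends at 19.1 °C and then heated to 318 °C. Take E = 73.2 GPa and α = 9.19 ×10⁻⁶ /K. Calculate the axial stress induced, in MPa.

201 MPa

ΔT = 298.9 K. Constrained thermal stress σ = E·α·ΔT = 73.20×10³ MPa × 9.19×10⁻⁶ × 298.9 = 201 MPa (compressive).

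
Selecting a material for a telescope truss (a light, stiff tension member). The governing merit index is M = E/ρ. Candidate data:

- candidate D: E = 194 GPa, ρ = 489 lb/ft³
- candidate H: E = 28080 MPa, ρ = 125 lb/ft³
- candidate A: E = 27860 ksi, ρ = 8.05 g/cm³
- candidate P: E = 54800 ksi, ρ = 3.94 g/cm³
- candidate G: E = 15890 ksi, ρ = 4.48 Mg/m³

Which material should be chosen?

Convert each candidate to consistent units, then evaluate M:
  candidate D: E = 194.0 GPa, ρ = 7833 kg/m³
  candidate H: E = 28.08 GPa, ρ = 2002 kg/m³
  candidate A: E = 192.1 GPa, ρ = 8050 kg/m³
  candidate P: E = 377.8 GPa, ρ = 3940 kg/m³
  candidate G: E = 109.6 GPa, ρ = 4480 kg/m³
  candidate P: M = 95.9 MN·m/kg
  candidate D: M = 24.8 MN·m/kg
  candidate G: M = 24.5 MN·m/kg
  candidate A: M = 23.9 MN·m/kg
  candidate H: M = 14.0 MN·m/kg
Candidate P ranks first.

candidate P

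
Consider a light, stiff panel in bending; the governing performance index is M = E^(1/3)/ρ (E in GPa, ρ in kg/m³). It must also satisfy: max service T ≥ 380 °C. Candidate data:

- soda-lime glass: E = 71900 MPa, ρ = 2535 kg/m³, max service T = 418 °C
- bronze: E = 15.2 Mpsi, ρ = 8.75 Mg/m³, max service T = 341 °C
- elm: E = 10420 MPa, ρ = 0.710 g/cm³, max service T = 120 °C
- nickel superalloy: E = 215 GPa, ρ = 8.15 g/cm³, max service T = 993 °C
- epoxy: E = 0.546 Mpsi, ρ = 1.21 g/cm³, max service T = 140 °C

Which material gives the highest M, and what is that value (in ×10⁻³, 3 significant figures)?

Screen on constraints: max service T ≥ 380 °C. Survivors: soda-lime glass, nickel superalloy.
After converting to SI:
  soda-lime glass: E = 71.90 GPa, ρ = 2535 kg/m³
  nickel superalloy: E = 215.0 GPa, ρ = 8150 kg/m³
  soda-lime glass: M = 1.64×10⁻³
  nickel superalloy: M = 0.735×10⁻³
Soda-lime glass ranks first.

soda-lime glass, M = 1.64×10⁻³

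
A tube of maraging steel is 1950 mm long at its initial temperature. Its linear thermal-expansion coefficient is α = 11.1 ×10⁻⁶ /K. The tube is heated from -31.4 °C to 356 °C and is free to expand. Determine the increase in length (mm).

8.39 mm

ΔT = 356 − (-31.4) = 387.4 K.
ΔL = α·L₀·ΔT = 11.1×10⁻⁶ × 1950 mm × 387.4 K = 8.39 mm.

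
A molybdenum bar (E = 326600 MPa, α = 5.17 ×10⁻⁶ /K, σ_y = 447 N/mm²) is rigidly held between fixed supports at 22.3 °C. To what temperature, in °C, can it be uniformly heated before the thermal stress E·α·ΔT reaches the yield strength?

E = 326600 MPa = 326.6 GPa.
σ_y = 447 N/mm² = 447.0 MPa.
E·α·ΔT = 447.0 MPa ⇒ ΔT = 447.0 / (326.6×10³ × 5.17×10⁻⁶) = 264.7 K.
T = 22.3 + 264.7 = 287.0 °C.

287 °C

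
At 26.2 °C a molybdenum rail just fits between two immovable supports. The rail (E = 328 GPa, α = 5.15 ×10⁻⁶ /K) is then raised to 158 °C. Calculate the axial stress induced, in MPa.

223 MPa

ΔT = 131.8 K. Constrained thermal stress σ = E·α·ΔT = 328.0×10³ MPa × 5.15×10⁻⁶ × 131.8 = 223 MPa (compressive).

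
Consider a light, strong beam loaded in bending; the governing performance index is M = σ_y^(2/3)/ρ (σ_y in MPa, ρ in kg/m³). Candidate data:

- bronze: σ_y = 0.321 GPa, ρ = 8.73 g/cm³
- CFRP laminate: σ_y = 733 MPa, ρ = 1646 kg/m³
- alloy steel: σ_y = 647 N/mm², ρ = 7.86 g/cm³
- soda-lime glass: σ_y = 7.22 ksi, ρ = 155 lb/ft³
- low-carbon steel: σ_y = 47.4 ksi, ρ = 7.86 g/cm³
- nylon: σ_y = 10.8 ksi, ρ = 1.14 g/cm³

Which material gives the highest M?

Normalizing units and computing the index:
  bronze: σ_y = 321.0 MPa, ρ = 8730 kg/m³
  CFRP laminate: σ_y = 733.0 MPa, ρ = 1646 kg/m³
  alloy steel: σ_y = 647.0 MPa, ρ = 7860 kg/m³
  soda-lime glass: σ_y = 49.78 MPa, ρ = 2483 kg/m³
  low-carbon steel: σ_y = 326.8 MPa, ρ = 7860 kg/m³
  nylon: σ_y = 74.46 MPa, ρ = 1140 kg/m³
  CFRP laminate: M = 49.4×10⁻³
  nylon: M = 15.5×10⁻³
  alloy steel: M = 9.52×10⁻³
  low-carbon steel: M = 6.04×10⁻³
  soda-lime glass: M = 5.45×10⁻³
  bronze: M = 5.37×10⁻³
CFRP laminate ranks first.

CFRP laminate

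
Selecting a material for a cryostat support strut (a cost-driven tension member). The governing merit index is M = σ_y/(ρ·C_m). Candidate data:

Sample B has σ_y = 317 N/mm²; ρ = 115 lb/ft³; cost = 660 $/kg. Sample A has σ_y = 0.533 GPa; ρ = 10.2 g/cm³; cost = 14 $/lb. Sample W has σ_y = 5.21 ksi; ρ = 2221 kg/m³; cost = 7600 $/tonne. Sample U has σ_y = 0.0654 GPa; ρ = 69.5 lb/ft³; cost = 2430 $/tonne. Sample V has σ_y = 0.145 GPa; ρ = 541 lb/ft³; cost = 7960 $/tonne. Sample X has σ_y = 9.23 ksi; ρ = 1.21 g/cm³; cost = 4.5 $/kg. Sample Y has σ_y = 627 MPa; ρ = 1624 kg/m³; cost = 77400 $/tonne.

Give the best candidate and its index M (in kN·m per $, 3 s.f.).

sample U, M = 24.2 kN·m per $

In SI units:
  sample B: σ_y = 317.0 MPa, ρ = 1842 kg/m³, cost = 660.0 $/kg
  sample A: σ_y = 533.0 MPa, ρ = 10200 kg/m³, cost = 30.86 $/kg
  sample W: σ_y = 35.92 MPa, ρ = 2221 kg/m³, cost = 7.600 $/kg
  sample U: σ_y = 65.40 MPa, ρ = 1113 kg/m³, cost = 2.430 $/kg
  sample V: σ_y = 145.0 MPa, ρ = 8666 kg/m³, cost = 7.960 $/kg
  sample X: σ_y = 63.64 MPa, ρ = 1210 kg/m³, cost = 4.500 $/kg
  sample Y: σ_y = 627.0 MPa, ρ = 1624 kg/m³, cost = 77.40 $/kg
  sample U: M = 24.2 kN·m per $
  sample X: M = 11.7 kN·m per $
  sample Y: M = 4.99 kN·m per $
  sample W: M = 2.13 kN·m per $
  sample V: M = 2.10 kN·m per $
  sample A: M = 1.69 kN·m per $
  sample B: M = 0.261 kN·m per $
Sample U ranks first.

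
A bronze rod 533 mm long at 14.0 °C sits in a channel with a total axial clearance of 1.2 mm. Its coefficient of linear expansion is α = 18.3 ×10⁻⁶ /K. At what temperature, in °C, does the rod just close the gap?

α·L₀·ΔT = 1.2 mm ⇒ ΔT = 1.2 / (18.3×10⁻⁶ × 533.0) = 123.0 K.
T = 14.0 + 123.0 = 137.0 °C.

137 °C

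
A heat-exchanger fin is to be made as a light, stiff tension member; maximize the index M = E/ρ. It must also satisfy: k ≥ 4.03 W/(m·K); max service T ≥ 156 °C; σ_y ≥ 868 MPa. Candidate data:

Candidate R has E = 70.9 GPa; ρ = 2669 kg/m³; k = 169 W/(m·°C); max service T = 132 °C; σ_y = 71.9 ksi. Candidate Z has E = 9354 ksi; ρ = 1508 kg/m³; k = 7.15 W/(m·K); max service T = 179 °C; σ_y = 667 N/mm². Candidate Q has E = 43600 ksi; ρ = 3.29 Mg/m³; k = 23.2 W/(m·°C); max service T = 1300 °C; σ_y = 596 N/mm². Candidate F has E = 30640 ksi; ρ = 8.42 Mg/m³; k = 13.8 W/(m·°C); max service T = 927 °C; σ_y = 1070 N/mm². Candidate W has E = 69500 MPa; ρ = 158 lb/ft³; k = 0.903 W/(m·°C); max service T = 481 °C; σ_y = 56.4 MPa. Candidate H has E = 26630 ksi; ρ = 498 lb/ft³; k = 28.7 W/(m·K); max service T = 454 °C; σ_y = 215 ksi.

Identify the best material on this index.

candidate F

Screen on constraints: k ≥ 4.03 W/(m·K); max service T ≥ 156 °C; σ_y ≥ 868 MPa. Survivors: candidate F, candidate H.
In SI units:
  candidate F: E = 211.3 GPa, ρ = 8420 kg/m³
  candidate H: E = 183.6 GPa, ρ = 7977 kg/m³
  candidate F: M = 25.1 MN·m/kg
  candidate H: M = 23.0 MN·m/kg
Candidate F has the largest M.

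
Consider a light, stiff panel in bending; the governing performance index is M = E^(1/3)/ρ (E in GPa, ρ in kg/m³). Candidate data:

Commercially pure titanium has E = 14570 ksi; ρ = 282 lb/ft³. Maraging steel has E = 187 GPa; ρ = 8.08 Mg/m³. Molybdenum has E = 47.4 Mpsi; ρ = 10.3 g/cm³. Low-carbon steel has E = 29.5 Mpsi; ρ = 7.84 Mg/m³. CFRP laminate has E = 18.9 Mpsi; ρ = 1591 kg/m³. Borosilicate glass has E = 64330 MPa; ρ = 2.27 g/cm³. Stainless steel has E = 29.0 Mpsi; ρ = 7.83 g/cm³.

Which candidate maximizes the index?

Convert each candidate to consistent units, then evaluate M:
  commercially pure titanium: E = 100.5 GPa, ρ = 4517 kg/m³
  maraging steel: E = 187.0 GPa, ρ = 8080 kg/m³
  molybdenum: E = 326.8 GPa, ρ = 10300 kg/m³
  low-carbon steel: E = 203.4 GPa, ρ = 7840 kg/m³
  CFRP laminate: E = 130.3 GPa, ρ = 1591 kg/m³
  borosilicate glass: E = 64.33 GPa, ρ = 2270 kg/m³
  stainless steel: E = 199.9 GPa, ρ = 7830 kg/m³
  CFRP laminate: M = 3.19×10⁻³
  borosilicate glass: M = 1.77×10⁻³
  commercially pure titanium: M = 1.03×10⁻³
  low-carbon steel: M = 0.750×10⁻³
  stainless steel: M = 0.747×10⁻³
  maraging steel: M = 0.708×10⁻³
  molybdenum: M = 0.669×10⁻³
CFRP laminate has the largest M.

CFRP laminate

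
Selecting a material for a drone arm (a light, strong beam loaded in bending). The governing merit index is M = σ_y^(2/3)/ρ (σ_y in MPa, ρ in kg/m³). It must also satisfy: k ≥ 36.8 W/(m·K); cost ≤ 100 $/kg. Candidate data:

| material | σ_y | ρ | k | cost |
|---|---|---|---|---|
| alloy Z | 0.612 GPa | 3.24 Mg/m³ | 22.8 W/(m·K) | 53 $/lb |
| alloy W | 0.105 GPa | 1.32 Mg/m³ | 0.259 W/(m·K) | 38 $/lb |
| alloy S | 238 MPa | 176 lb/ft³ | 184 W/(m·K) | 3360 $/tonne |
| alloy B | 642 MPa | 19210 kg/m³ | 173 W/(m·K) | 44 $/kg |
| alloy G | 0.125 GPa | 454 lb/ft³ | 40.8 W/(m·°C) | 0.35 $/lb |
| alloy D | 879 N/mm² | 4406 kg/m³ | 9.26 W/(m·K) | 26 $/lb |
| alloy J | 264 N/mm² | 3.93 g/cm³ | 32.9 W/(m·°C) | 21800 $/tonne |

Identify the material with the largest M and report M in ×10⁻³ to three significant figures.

alloy S, M = 13.6×10⁻³

Screen on constraints: k ≥ 36.8 W/(m·K); cost ≤ 100 $/kg. Survivors: alloy S, alloy B, alloy G.
Putting every candidate on a common basis:
  alloy S: σ_y = 238.0 MPa, ρ = 2819 kg/m³
  alloy B: σ_y = 642.0 MPa, ρ = 19210 kg/m³
  alloy G: σ_y = 125.0 MPa, ρ = 7272 kg/m³
  alloy S: M = 13.6×10⁻³
  alloy B: M = 3.87×10⁻³
  alloy G: M = 3.44×10⁻³
Alloy S ranks first.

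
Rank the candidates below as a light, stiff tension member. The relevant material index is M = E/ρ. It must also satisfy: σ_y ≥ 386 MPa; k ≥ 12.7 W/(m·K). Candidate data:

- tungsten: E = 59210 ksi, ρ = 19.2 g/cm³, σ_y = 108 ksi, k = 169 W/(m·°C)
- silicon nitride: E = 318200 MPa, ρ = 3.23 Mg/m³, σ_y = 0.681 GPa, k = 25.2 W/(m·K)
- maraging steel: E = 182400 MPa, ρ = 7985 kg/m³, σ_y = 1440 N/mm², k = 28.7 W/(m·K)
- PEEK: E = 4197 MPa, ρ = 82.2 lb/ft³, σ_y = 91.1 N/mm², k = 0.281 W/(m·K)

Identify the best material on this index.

Screen on constraints: σ_y ≥ 386 MPa; k ≥ 12.7 W/(m·K). Survivors: tungsten, silicon nitride, maraging steel.
Putting every candidate on a common basis:
  tungsten: E = 408.2 GPa, ρ = 19200 kg/m³
  silicon nitride: E = 318.2 GPa, ρ = 3230 kg/m³
  maraging steel: E = 182.4 GPa, ρ = 7985 kg/m³
  silicon nitride: M = 98.5 MN·m/kg
  maraging steel: M = 22.8 MN·m/kg
  tungsten: M = 21.3 MN·m/kg
Silicon nitride has the largest M.

silicon nitride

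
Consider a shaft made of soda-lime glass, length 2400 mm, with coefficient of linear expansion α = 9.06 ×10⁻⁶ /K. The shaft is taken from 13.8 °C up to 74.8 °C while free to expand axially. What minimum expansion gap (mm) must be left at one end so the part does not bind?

ΔT = 74.8 − 13.8 = 61.00 K.
ΔL = α·L₀·ΔT = 9.06×10⁻⁶ × 2400 mm × 61.00 K = 1.33 mm.

1.33 mm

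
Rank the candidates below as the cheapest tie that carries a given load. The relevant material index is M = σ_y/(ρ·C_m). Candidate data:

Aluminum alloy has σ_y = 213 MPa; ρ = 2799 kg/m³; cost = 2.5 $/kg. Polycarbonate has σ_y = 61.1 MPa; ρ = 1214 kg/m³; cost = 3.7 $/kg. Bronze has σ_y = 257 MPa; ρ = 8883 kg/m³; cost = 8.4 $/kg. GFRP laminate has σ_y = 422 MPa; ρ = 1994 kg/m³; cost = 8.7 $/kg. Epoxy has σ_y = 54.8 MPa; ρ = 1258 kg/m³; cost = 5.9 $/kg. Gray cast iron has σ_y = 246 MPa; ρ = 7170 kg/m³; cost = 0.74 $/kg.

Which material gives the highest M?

Per-candidate index values:
  gray cast iron: M = 46.4 kN·m per $
  aluminum alloy: M = 30.4 kN·m per $
  GFRP laminate: M = 24.3 kN·m per $
  polycarbonate: M = 13.6 kN·m per $
  epoxy: M = 7.38 kN·m per $
  bronze: M = 3.44 kN·m per $
Highest index: gray cast iron.

gray cast iron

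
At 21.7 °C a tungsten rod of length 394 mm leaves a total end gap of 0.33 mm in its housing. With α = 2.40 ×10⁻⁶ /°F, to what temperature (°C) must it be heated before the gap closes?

216 °C

α = 2.40×10⁻⁶/°F × 9/5 = 4.32×10⁻⁶/K.
α·L₀·ΔT = 0.33 mm ⇒ ΔT = 0.33 / (4.32×10⁻⁶ × 394.0) = 193.9 K.
T = 21.7 + 193.9 = 215.6 °C.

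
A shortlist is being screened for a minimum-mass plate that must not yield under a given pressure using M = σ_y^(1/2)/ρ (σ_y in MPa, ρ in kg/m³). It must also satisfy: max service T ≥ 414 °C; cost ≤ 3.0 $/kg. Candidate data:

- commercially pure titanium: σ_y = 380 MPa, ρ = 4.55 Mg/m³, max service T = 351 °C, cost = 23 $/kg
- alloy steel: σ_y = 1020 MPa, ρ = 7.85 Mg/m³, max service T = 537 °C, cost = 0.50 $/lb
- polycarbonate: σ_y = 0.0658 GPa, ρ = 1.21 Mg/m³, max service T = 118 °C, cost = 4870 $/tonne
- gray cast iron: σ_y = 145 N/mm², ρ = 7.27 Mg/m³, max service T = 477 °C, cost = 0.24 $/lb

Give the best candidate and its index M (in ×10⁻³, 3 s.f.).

alloy steel, M = 4.07×10⁻³

Screen on constraints: max service T ≥ 414 °C; cost ≤ 3.0 $/kg. Survivors: alloy steel, gray cast iron.
Normalizing units and computing the index:
  alloy steel: σ_y = 1020 MPa, ρ = 7850 kg/m³
  gray cast iron: σ_y = 145.0 MPa, ρ = 7270 kg/m³
  alloy steel: M = 4.07×10⁻³
  gray cast iron: M = 1.66×10⁻³
Alloy steel ranks first.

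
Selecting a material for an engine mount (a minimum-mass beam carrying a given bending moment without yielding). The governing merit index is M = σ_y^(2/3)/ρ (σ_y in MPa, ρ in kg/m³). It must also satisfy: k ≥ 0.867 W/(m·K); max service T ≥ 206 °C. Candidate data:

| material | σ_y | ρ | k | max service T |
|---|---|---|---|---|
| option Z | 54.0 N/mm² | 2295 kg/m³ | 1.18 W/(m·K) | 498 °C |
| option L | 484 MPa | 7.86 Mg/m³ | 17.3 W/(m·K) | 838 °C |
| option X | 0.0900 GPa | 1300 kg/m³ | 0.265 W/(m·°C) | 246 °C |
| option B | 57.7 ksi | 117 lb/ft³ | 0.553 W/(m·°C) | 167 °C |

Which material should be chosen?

Screen on constraints: k ≥ 0.867 W/(m·K); max service T ≥ 206 °C. Survivors: option Z, option L.
Putting every candidate on a common basis:
  option Z: σ_y = 54.00 MPa, ρ = 2295 kg/m³
  option L: σ_y = 484.0 MPa, ρ = 7860 kg/m³
  option L: M = 7.84×10⁻³
  option Z: M = 6.23×10⁻³
Option L has the largest M.

option L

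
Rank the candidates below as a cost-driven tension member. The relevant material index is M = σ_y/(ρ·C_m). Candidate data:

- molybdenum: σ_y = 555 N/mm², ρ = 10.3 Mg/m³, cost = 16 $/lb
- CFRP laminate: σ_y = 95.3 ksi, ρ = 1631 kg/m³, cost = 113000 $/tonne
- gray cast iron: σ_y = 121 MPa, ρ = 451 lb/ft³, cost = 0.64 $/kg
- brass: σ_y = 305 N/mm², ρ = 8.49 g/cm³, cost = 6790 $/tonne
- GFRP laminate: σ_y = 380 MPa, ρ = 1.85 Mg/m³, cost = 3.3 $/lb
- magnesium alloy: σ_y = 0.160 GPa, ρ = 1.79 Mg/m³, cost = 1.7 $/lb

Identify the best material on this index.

Normalizing units and computing the index:
  molybdenum: σ_y = 555.0 MPa, ρ = 10300 kg/m³, cost = 35.27 $/kg
  CFRP laminate: σ_y = 657.1 MPa, ρ = 1631 kg/m³, cost = 113.0 $/kg
  gray cast iron: σ_y = 121.0 MPa, ρ = 7224 kg/m³, cost = 0.6400 $/kg
  brass: σ_y = 305.0 MPa, ρ = 8490 kg/m³, cost = 6.790 $/kg
  GFRP laminate: σ_y = 380.0 MPa, ρ = 1850 kg/m³, cost = 7.275 $/kg
  magnesium alloy: σ_y = 160.0 MPa, ρ = 1790 kg/m³, cost = 3.748 $/kg
  GFRP laminate: M = 28.2 kN·m per $
  gray cast iron: M = 26.2 kN·m per $
  magnesium alloy: M = 23.9 kN·m per $
  brass: M = 5.29 kN·m per $
  CFRP laminate: M = 3.57 kN·m per $
  molybdenum: M = 1.53 kN·m per $
GFRP laminate has the largest M.

GFRP laminate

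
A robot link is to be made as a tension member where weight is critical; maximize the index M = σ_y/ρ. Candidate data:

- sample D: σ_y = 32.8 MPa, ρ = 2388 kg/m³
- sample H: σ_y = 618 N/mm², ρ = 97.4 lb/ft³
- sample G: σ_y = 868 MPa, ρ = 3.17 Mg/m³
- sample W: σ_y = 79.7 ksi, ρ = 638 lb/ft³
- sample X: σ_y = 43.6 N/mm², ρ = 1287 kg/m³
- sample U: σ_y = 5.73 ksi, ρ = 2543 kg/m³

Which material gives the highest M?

sample H

Normalizing units and computing the index:
  sample D: σ_y = 32.80 MPa, ρ = 2388 kg/m³
  sample H: σ_y = 618.0 MPa, ρ = 1560 kg/m³
  sample G: σ_y = 868.0 MPa, ρ = 3170 kg/m³
  sample W: σ_y = 549.5 MPa, ρ = 10220 kg/m³
  sample X: σ_y = 43.60 MPa, ρ = 1287 kg/m³
  sample U: σ_y = 39.51 MPa, ρ = 2543 kg/m³
  sample H: M = 396 kN·m/kg
  sample G: M = 274 kN·m/kg
  sample W: M = 53.8 kN·m/kg
  sample X: M = 33.9 kN·m/kg
  sample U: M = 15.5 kN·m/kg
  sample D: M = 13.7 kN·m/kg
Sample H ranks first.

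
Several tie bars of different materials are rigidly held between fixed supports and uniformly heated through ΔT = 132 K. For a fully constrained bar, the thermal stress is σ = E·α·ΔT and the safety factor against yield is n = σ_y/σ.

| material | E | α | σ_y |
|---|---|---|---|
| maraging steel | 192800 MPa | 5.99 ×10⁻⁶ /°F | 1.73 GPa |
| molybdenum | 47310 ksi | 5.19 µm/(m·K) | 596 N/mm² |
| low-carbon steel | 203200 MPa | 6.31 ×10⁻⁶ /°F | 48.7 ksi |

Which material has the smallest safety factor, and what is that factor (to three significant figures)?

With everything in SI (GPa, ×10⁻⁶/K, MPa):
  maraging steel: E = 192.8, α = 10.8, σ_y = 1730 → σ = 274 MPa, n = 6.30
  molybdenum: E = 326.2, α = 5.19, σ_y = 596.0 → σ = 223 MPa, n = 2.67
  low-carbon steel: E = 203.2, α = 11.4, σ_y = 335.8 → σ = 305 MPa, n = 1.10
Smallest n: low-carbon steel with n = 1.10.

low-carbon steel, n = 1.10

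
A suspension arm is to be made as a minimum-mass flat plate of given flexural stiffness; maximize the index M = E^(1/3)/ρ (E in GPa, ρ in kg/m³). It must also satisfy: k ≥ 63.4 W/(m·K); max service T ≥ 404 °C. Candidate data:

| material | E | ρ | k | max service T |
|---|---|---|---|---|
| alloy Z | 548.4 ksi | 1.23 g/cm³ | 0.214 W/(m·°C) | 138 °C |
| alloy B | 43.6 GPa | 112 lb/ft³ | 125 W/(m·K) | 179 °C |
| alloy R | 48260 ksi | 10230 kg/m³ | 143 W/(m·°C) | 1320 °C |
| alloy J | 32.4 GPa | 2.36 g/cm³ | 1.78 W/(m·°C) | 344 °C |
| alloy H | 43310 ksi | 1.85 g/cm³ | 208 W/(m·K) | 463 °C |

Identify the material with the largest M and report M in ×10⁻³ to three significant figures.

Screen on constraints: k ≥ 63.4 W/(m·K); max service T ≥ 404 °C. Survivors: alloy R, alloy H.
After converting to SI:
  alloy R: E = 332.7 GPa, ρ = 10230 kg/m³
  alloy H: E = 298.6 GPa, ρ = 1850 kg/m³
  alloy H: M = 3.61×10⁻³
  alloy R: M = 0.677×10⁻³
The maximum is for alloy H.

alloy H, M = 3.61×10⁻³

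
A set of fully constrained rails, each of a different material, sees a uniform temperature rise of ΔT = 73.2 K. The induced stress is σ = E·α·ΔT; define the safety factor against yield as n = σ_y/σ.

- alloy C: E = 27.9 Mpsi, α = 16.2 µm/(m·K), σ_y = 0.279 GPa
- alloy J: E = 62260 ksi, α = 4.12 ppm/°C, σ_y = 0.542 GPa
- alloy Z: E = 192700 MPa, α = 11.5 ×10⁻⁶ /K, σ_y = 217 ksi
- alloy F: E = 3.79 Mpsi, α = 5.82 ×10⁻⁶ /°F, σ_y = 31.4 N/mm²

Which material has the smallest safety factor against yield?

alloy C

In consistent units (E in GPa, α in ×10⁻⁶/K, σ_y in MPa):
  alloy C: E = 192.4, α = 16.2, σ_y = 279.0 → σ = 228 MPa, n = 1.22
  alloy J: E = 429.3, α = 4.12, σ_y = 542.0 → σ = 129 MPa, n = 4.19
  alloy Z: E = 192.7, α = 11.5, σ_y = 1496 → σ = 162 MPa, n = 9.22
  alloy F: E = 26.13, α = 10.5, σ_y = 31.40 → σ = 20.0 MPa, n = 1.57
Alloy C has the lowest safety factor, n = 1.22.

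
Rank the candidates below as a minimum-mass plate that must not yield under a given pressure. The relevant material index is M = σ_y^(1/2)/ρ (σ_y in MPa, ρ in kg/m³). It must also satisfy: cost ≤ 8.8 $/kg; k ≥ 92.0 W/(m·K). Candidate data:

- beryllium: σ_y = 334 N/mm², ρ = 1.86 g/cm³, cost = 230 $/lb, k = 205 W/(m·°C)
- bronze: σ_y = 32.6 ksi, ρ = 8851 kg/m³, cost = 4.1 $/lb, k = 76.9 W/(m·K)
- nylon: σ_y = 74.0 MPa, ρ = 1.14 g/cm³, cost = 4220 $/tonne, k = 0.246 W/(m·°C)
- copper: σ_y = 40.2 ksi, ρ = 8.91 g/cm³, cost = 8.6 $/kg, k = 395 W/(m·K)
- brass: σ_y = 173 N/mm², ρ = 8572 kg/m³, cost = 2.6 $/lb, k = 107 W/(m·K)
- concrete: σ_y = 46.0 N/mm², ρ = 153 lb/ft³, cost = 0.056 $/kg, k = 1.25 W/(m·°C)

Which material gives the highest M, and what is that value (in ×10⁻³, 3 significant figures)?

copper, M = 1.87×10⁻³

Screen on constraints: cost ≤ 8.8 $/kg; k ≥ 92.0 W/(m·K). Survivors: copper, brass.
After converting to SI:
  copper: σ_y = 277.2 MPa, ρ = 8910 kg/m³
  brass: σ_y = 173.0 MPa, ρ = 8572 kg/m³
  copper: M = 1.87×10⁻³
  brass: M = 1.53×10⁻³
The maximum is for copper.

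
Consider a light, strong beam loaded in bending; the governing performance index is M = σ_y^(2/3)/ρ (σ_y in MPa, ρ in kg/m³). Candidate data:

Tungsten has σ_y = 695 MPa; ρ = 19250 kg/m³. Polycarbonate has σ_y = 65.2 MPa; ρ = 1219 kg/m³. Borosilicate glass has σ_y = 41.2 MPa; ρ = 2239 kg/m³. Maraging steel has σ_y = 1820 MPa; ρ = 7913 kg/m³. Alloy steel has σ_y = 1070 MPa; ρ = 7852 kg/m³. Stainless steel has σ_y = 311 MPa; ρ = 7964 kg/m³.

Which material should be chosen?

maraging steel

Computing M directly (units already consistent):
  maraging steel: M = 18.8×10⁻³
  alloy steel: M = 13.3×10⁻³
  polycarbonate: M = 13.3×10⁻³
  stainless steel: M = 5.76×10⁻³
  borosilicate glass: M = 5.33×10⁻³
  tungsten: M = 4.08×10⁻³
Maraging steel has the largest M.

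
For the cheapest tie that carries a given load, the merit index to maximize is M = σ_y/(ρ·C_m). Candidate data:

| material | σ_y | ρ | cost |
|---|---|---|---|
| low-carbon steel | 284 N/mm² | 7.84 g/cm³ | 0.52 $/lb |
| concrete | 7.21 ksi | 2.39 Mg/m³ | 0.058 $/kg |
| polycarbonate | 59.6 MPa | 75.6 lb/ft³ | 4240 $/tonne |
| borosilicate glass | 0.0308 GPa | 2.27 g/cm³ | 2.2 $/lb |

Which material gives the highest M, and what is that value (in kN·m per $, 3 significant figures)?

concrete, M = 359 kN·m per $

Convert each candidate to consistent units, then evaluate M:
  low-carbon steel: σ_y = 284.0 MPa, ρ = 7840 kg/m³, cost = 1.146 $/kg
  concrete: σ_y = 49.71 MPa, ρ = 2390 kg/m³, cost = 0.05800 $/kg
  polycarbonate: σ_y = 59.60 MPa, ρ = 1211 kg/m³, cost = 4.240 $/kg
  borosilicate glass: σ_y = 30.80 MPa, ρ = 2270 kg/m³, cost = 4.850 $/kg
  concrete: M = 359 kN·m per $
  low-carbon steel: M = 31.6 kN·m per $
  polycarbonate: M = 11.6 kN·m per $
  borosilicate glass: M = 2.80 kN·m per $
The maximum is for concrete.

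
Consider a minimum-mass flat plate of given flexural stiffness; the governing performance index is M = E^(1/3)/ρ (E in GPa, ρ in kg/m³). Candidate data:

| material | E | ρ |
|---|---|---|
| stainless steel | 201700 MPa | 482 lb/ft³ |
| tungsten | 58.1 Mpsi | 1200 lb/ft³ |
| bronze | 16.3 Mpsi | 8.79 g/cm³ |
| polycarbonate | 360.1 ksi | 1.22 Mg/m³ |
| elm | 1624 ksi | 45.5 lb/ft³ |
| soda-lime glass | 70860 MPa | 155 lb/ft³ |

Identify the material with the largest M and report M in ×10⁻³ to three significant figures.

In SI units:
  stainless steel: E = 201.7 GPa, ρ = 7721 kg/m³
  tungsten: E = 400.6 GPa, ρ = 19220 kg/m³
  bronze: E = 112.4 GPa, ρ = 8790 kg/m³
  polycarbonate: E = 2.483 GPa, ρ = 1220 kg/m³
  elm: E = 11.20 GPa, ρ = 728.8 kg/m³
  soda-lime glass: E = 70.86 GPa, ρ = 2483 kg/m³
  elm: M = 3.07×10⁻³
  soda-lime glass: M = 1.67×10⁻³
  polycarbonate: M = 1.11×10⁻³
  stainless steel: M = 0.760×10⁻³
  bronze: M = 0.549×10⁻³
  tungsten: M = 0.383×10⁻³
Elm has the largest M.

elm, M = 3.07×10⁻³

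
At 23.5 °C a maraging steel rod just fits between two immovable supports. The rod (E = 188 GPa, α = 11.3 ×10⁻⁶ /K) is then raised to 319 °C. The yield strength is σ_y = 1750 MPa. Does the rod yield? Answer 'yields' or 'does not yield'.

ΔT = 295.5 K. Constrained thermal stress σ = E·α·ΔT = 188.0×10³ MPa × 11.3×10⁻⁶ × 295.5 = 628 MPa (compressive).
Compare to σ_y = 1750 MPa: σ < σ_y, so it does not yield.

does not yield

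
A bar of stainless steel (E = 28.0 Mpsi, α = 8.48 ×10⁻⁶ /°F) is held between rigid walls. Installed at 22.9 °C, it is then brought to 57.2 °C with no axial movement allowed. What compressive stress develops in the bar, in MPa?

101 MPa

E = 28.0 Mpsi = 193.1 GPa.
α = 8.48×10⁻⁶/°F × 9/5 = 15.3×10⁻⁶/K.
ΔT = 34.30 K. Constrained thermal stress σ = E·α·ΔT = 193.1×10³ MPa × 15.3×10⁻⁶ × 34.30 = 101 MPa (compressive).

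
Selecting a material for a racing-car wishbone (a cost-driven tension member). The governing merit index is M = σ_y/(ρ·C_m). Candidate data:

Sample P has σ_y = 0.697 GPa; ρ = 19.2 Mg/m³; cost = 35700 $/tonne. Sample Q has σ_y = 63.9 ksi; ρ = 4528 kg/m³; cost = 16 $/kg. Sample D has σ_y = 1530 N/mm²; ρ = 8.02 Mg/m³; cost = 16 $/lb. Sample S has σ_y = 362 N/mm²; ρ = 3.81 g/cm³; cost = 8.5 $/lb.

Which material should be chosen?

sample Q

In SI units:
  sample P: σ_y = 697.0 MPa, ρ = 19200 kg/m³, cost = 35.70 $/kg
  sample Q: σ_y = 440.6 MPa, ρ = 4528 kg/m³, cost = 16.00 $/kg
  sample D: σ_y = 1530 MPa, ρ = 8020 kg/m³, cost = 35.27 $/kg
  sample S: σ_y = 362.0 MPa, ρ = 3810 kg/m³, cost = 18.74 $/kg
  sample Q: M = 6.08 kN·m per $
  sample D: M = 5.41 kN·m per $
  sample S: M = 5.07 kN·m per $
  sample P: M = 1.02 kN·m per $
Sample Q has the largest M.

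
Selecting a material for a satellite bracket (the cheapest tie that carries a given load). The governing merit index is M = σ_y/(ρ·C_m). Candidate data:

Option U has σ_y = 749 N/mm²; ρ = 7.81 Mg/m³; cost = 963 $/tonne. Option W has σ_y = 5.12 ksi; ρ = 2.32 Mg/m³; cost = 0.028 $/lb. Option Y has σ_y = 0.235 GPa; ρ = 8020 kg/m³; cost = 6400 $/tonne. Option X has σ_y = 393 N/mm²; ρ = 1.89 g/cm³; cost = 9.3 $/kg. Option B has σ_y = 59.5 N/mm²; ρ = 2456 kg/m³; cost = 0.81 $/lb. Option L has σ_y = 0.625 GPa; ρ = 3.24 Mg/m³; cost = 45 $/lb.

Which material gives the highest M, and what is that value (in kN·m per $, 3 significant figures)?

option W, M = 246 kN·m per $

Normalizing units and computing the index:
  option U: σ_y = 749.0 MPa, ρ = 7810 kg/m³, cost = 0.9630 $/kg
  option W: σ_y = 35.30 MPa, ρ = 2320 kg/m³, cost = 0.06173 $/kg
  option Y: σ_y = 235.0 MPa, ρ = 8020 kg/m³, cost = 6.400 $/kg
  option X: σ_y = 393.0 MPa, ρ = 1890 kg/m³, cost = 9.300 $/kg
  option B: σ_y = 59.50 MPa, ρ = 2456 kg/m³, cost = 1.786 $/kg
  option L: σ_y = 625.0 MPa, ρ = 3240 kg/m³, cost = 99.21 $/kg
  option W: M = 246 kN·m per $
  option U: M = 99.6 kN·m per $
  option X: M = 22.4 kN·m per $
  option B: M = 13.6 kN·m per $
  option Y: M = 4.58 kN·m per $
  option L: M = 1.94 kN·m per $
Highest index: option W.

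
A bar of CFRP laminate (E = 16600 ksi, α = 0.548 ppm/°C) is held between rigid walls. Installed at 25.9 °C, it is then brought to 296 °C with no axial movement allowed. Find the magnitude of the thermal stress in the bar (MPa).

16.9 MPa

E = 16600 ksi = 114.5 GPa.
ΔT = 270.1 K. Constrained thermal stress σ = E·α·ΔT = 114.5×10³ MPa × 0.548×10⁻⁶ × 270.1 = 16.9 MPa (compressive).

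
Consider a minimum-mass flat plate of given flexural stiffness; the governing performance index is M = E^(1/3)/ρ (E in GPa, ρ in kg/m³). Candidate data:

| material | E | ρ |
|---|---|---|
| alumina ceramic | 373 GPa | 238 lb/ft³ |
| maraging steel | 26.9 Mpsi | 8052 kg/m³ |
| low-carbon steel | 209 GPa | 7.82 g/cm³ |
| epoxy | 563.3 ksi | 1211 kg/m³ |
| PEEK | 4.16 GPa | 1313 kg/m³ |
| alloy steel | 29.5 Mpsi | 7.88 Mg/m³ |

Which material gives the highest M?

After converting to SI:
  alumina ceramic: E = 373.0 GPa, ρ = 3812 kg/m³
  maraging steel: E = 185.5 GPa, ρ = 8052 kg/m³
  low-carbon steel: E = 209.0 GPa, ρ = 7820 kg/m³
  epoxy: E = 3.884 GPa, ρ = 1211 kg/m³
  PEEK: E = 4.160 GPa, ρ = 1313 kg/m³
  alloy steel: E = 203.4 GPa, ρ = 7880 kg/m³
  alumina ceramic: M = 1.89×10⁻³
  epoxy: M = 1.30×10⁻³
  PEEK: M = 1.22×10⁻³
  low-carbon steel: M = 0.759×10⁻³
  alloy steel: M = 0.746×10⁻³
  maraging steel: M = 0.708×10⁻³
Highest index: alumina ceramic.

alumina ceramic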